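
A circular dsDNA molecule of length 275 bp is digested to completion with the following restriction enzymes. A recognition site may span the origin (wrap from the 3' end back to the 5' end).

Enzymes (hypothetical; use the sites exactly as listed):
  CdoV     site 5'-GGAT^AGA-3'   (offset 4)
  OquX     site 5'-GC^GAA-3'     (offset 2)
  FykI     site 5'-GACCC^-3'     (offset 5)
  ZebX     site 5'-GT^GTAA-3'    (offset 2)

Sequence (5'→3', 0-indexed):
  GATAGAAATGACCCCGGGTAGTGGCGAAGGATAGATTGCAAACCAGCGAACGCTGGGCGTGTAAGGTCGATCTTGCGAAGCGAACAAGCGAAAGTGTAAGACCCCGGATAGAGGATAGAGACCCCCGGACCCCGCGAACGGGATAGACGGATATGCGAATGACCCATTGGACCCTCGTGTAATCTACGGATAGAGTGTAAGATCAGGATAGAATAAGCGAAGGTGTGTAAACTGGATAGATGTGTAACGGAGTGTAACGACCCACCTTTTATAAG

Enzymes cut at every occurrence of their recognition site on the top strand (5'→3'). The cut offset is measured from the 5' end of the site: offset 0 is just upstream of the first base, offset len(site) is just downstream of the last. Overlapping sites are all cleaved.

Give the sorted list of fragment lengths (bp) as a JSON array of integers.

[3,4,5,5,5,6,6,7,7,8,8,8,8,9,9,9,9,9,10,10,11,11,11,12,13,13,13,15,15,16]

Site scan:
  CdoV GGATAGA/4: at [28, 105, 112, 140, 187, 205, 233, 274] ⇒ [3, 32, 109, 116, 144, 191, 209, 237]
  OquX GCGAA/2: at [23, 45, 74, 79, 87, 133, 154, 216] ⇒ [25, 47, 76, 81, 89, 135, 156, 218]
  FykI GACCC/5: at [9, 99, 119, 127, 160, 169, 258] ⇒ [14, 104, 124, 132, 165, 174, 263]
  ZebX GTGTAA/2: at [58, 93, 176, 194, 224, 241, 251] ⇒ [60, 95, 178, 196, 226, 243, 253]

All cut coordinates (distinct, sorted): [3, 14, 25, 32, 47, 60, 76, 81, 89, 95, 104, 109, 116, 124, 132, 135, 144, 156, 165, 174, 178, 191, 196, 209, 218, 226, 237, 243, 253, 263]

Fragments:
  3→14: 11 bp
  14→25: 11 bp
  25→32: 7 bp
  32→47: 15 bp
  47→60: 13 bp
  60→76: 16 bp
  76→81: 5 bp
  81→89: 8 bp
  89→95: 6 bp
  95→104: 9 bp
  104→109: 5 bp
  109→116: 7 bp
  116→124: 8 bp
  124→132: 8 bp
  132→135: 3 bp
  135→144: 9 bp
  144→156: 12 bp
  156→165: 9 bp
  165→174: 9 bp
  174→178: 4 bp
  178→191: 13 bp
  191→196: 5 bp
  196→209: 13 bp
  209→218: 9 bp
  218→226: 8 bp
  226→237: 11 bp
  237→243: 6 bp
  243→253: 10 bp
  253→263: 10 bp
  263→3 (wrap): 275-263+3 = 15 bp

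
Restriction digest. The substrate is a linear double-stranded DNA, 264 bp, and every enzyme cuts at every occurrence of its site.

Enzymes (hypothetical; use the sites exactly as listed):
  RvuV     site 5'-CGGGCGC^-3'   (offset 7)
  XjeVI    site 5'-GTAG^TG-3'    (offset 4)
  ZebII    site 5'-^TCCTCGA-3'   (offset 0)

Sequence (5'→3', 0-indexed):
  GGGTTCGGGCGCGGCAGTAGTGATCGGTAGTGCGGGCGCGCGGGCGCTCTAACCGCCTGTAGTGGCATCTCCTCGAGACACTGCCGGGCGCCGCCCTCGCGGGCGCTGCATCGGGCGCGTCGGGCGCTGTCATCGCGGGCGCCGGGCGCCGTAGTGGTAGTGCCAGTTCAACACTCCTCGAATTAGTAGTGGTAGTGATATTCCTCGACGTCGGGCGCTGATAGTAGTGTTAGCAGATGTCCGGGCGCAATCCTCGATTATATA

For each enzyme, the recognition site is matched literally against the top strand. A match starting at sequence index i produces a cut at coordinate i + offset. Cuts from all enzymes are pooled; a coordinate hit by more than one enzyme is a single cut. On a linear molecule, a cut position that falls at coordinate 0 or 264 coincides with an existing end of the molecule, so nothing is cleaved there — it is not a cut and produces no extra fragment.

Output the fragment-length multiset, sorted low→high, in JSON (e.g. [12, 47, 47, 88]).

Per-enzyme occurrences:
  RvuV (CGGGCGC, off=7): starts [5, 32, 40, 84, 99, 111, 120, 135, 142, 211, 241] → cuts [12, 39, 47, 91, 106, 118, 127, 142, 149, 218, 248]
  XjeVI (GTAGTG, off=4): starts [16, 26, 58, 150, 156, 185, 191, 223] → cuts [20, 30, 62, 154, 160, 189, 195, 227]
  ZebII (TCCTCGA, off=0): starts [69, 174, 201, 250] → cuts [69, 174, 201, 250]

All cut coordinates (distinct, sorted): [12, 20, 30, 39, 47, 62, 69, 91, 106, 118, 127, 142, 149, 154, 160, 174, 189, 195, 201, 218, 227, 248, 250]

Fragments:
  [0,12): 12 bp
  [12,20): 8 bp
  [20,30): 10 bp
  [30,39): 9 bp
  [39,47): 8 bp
  [47,62): 15 bp
  [62,69): 7 bp
  [69,91): 22 bp
  [91,106): 15 bp
  [106,118): 12 bp
  [118,127): 9 bp
  [127,142): 15 bp
  [142,149): 7 bp
  [149,154): 5 bp
  [154,160): 6 bp
  [160,174): 14 bp
  [174,189): 15 bp
  [189,195): 6 bp
  [195,201): 6 bp
  [201,218): 17 bp
  [218,227): 9 bp
  [227,248): 21 bp
  [248,250): 2 bp
  [250,264): 14 bp

[2,5,6,6,6,7,7,8,8,9,9,9,10,12,12,14,14,15,15,15,15,17,21,22]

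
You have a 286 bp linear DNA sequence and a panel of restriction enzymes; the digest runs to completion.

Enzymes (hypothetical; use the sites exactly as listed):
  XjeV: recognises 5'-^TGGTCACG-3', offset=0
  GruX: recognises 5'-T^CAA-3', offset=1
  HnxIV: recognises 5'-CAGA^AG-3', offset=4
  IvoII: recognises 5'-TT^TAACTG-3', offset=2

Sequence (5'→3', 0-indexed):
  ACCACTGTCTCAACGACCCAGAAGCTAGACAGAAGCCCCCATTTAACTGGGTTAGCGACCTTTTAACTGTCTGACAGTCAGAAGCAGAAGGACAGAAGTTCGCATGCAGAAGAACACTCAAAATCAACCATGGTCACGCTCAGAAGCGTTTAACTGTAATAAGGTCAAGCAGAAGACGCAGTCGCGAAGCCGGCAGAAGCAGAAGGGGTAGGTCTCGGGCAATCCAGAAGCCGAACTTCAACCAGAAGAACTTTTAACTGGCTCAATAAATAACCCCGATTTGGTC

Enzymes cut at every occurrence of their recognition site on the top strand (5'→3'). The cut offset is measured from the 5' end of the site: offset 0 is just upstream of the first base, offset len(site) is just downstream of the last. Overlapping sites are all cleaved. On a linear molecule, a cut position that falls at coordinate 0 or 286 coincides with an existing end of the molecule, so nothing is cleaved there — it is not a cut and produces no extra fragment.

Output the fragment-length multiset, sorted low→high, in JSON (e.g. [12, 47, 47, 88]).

Site scan:
  XjeV (TGGTCACG, off=0): starts [130] → cuts [130]
  GruX (TCAA, off=1): starts [9, 117, 123, 164, 237, 262] → cuts [10, 118, 124, 165, 238, 263]
  HnxIV (CAGAAG, off=4): starts [18, 29, 78, 84, 92, 106, 140, 169, 193, 199, 224, 242] → cuts [22, 33, 82, 88, 96, 110, 144, 173, 197, 203, 228, 246]
  IvoII (TTTAACTG, off=2): starts [41, 61, 148, 252] → cuts [43, 63, 150, 254]

All cut coordinates (distinct, sorted): [10, 22, 33, 43, 63, 82, 88, 96, 110, 118, 124, 130, 144, 150, 165, 173, 197, 203, 228, 238, 246, 254, 263]

Fragment lengths:
  [0,10): 10 bp
  [10,22): 12 bp
  [22,33): 11 bp
  [33,43): 10 bp
  [43,63): 20 bp
  [63,82): 19 bp
  [82,88): 6 bp
  [88,96): 8 bp
  [96,110): 14 bp
  [110,118): 8 bp
  [118,124): 6 bp
  [124,130): 6 bp
  [130,144): 14 bp
  [144,150): 6 bp
  [150,165): 15 bp
  [165,173): 8 bp
  [173,197): 24 bp
  [197,203): 6 bp
  [203,228): 25 bp
  [228,238): 10 bp
  [238,246): 8 bp
  [246,254): 8 bp
  [254,263): 9 bp
  [263,286): 23 bp

[6,6,6,6,6,8,8,8,8,8,9,10,10,10,11,12,14,14,15,19,20,23,24,25]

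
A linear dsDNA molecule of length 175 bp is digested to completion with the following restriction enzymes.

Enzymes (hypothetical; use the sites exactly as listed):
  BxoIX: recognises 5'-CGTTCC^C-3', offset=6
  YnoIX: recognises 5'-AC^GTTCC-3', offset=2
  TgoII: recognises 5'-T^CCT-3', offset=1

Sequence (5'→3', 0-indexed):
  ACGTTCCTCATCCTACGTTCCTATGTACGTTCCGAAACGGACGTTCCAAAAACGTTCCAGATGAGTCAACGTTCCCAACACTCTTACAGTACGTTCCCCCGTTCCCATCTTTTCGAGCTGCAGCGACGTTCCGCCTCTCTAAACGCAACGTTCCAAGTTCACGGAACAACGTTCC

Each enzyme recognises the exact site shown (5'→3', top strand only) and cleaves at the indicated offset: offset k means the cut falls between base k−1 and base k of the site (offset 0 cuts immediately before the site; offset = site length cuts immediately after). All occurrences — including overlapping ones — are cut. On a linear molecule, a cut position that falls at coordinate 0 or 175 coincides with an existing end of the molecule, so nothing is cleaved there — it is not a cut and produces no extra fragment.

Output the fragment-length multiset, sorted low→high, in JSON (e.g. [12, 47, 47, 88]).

Site scan:
  BxoIX CGTTCCC/6: at [69, 91, 99] ⇒ [75, 97, 105]
  YnoIX ACGTTCC/2: at [0, 14, 26, 40, 51, 68, 90, 125, 147, 168] ⇒ [2, 16, 28, 42, 53, 70, 92, 127, 149, 170]
  TgoII TCCT/1: at [4, 10, 18] ⇒ [5, 11, 19]

All cut coordinates (distinct, sorted): [2, 5, 11, 16, 19, 28, 42, 53, 70, 75, 92, 97, 105, 127, 149, 170]

Fragments:
  [0,2): 2 bp
  [2,5): 3 bp
  [5,11): 6 bp
  [11,16): 5 bp
  [16,19): 3 bp
  [19,28): 9 bp
  [28,42): 14 bp
  [42,53): 11 bp
  [53,70): 17 bp
  [70,75): 5 bp
  [75,92): 17 bp
  [92,97): 5 bp
  [97,105): 8 bp
  [105,127): 22 bp
  [127,149): 22 bp
  [149,170): 21 bp
  [170,175): 5 bp

[2,3,3,5,5,5,5,6,8,9,11,14,17,17,21,22,22]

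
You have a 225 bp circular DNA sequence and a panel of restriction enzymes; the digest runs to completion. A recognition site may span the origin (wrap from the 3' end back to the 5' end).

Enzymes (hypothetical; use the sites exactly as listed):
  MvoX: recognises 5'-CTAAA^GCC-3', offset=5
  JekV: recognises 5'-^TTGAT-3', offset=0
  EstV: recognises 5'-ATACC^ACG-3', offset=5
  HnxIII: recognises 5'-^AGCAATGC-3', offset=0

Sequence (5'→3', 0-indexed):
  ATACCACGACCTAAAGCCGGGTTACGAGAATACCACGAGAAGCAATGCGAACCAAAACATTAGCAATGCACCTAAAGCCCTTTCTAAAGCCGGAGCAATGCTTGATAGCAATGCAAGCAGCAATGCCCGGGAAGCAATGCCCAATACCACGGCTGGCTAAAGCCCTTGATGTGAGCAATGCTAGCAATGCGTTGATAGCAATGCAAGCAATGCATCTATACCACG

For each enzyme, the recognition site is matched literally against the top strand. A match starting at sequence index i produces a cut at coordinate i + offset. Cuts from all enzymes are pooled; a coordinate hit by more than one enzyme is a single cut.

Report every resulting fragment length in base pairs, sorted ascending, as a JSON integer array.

Site scan:
  MvoX CTAAAGCC/5: at [10, 71, 83, 156] ⇒ [15, 76, 88, 161]
  JekV TTGAT/0: at [101, 165, 191] ⇒ [101, 165, 191]
  EstV ATACCACG/5: at [0, 29, 143, 217] ⇒ [5, 34, 148, 222]
  HnxIII AGCAATGC/0: at [40, 61, 93, 106, 118, 132, 173, 182, 196, 205] ⇒ [40, 61, 93, 106, 118, 132, 173, 182, 196, 205]

Pooled cuts: [5, 15, 34, 40, 61, 76, 88, 93, 101, 106, 118, 132, 148, 161, 165, 173, 182, 191, 196, 205, 222]

Fragment lengths:
  5→15: 10 bp
  15→34: 19 bp
  34→40: 6 bp
  40→61: 21 bp
  61→76: 15 bp
  76→88: 12 bp
  88→93: 5 bp
  93→101: 8 bp
  101→106: 5 bp
  106→118: 12 bp
  118→132: 14 bp
  132→148: 16 bp
  148→161: 13 bp
  161→165: 4 bp
  165→173: 8 bp
  173→182: 9 bp
  182→191: 9 bp
  191→196: 5 bp
  196→205: 9 bp
  205→222: 17 bp
  222→5 (wrap): 225-222+5 = 8 bp

[4,5,5,5,6,8,8,8,9,9,9,10,12,12,13,14,15,16,17,19,21]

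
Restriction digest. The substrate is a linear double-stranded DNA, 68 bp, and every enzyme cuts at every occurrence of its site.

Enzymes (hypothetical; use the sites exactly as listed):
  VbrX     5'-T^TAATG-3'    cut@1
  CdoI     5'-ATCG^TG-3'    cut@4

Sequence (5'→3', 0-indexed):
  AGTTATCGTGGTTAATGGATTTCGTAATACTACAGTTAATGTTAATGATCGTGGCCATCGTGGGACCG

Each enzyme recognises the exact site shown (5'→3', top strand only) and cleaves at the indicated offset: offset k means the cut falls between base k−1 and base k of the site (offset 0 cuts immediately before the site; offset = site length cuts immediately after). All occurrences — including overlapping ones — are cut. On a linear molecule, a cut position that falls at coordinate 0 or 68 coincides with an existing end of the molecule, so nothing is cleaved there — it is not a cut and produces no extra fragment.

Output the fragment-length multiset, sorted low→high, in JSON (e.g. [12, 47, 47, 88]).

[4,6,8,8,9,9,24]

Scan for sites:
  VbrX (TTAATG, off=1): starts [11, 35, 41] → cuts [12, 36, 42]
  CdoI (ATCGTG, off=4): starts [4, 47, 56] → cuts [8, 51, 60]

Pooled cuts: [8, 12, 36, 42, 51, 60]

Fragments:
  [0,8): 8 bp
  [8,12): 4 bp
  [12,36): 24 bp
  [36,42): 6 bp
  [42,51): 9 bp
  [51,60): 9 bp
  [60,68): 8 bp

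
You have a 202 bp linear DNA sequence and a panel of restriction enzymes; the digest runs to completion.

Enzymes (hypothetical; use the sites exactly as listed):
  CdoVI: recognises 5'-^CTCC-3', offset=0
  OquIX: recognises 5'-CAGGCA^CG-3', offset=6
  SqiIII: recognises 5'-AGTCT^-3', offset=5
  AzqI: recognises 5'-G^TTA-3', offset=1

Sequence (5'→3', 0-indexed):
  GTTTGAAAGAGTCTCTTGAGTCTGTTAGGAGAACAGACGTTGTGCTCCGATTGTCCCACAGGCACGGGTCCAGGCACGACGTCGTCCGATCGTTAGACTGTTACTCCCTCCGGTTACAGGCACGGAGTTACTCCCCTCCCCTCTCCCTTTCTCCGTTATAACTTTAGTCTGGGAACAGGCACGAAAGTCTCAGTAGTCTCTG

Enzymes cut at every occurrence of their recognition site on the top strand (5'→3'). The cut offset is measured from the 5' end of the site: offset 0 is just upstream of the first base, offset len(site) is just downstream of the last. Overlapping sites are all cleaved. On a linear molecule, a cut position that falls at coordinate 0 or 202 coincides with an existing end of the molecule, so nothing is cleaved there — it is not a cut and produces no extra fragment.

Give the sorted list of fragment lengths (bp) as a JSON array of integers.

[1,3,3,3,4,5,5,5,6,7,8,8,9,9,9,9,11,12,14,15,16,20,20]

Site scan:
  CdoVI CTCC/0: at [44, 103, 107, 130, 135, 142, 150] ⇒ [44, 103, 107, 130, 135, 142, 150]
  OquIX CAGGCACG/6: at [58, 70, 116, 175] ⇒ [64, 76, 122, 181]
  SqiIII AGTCT/5: at [9, 18, 165, 185, 194] ⇒ [14, 23, 170, 190, 199]
  AzqI GTTA/1: at [23, 91, 99, 112, 126, 154] ⇒ [24, 92, 100, 113, 127, 155]

All cut coordinates (distinct, sorted): [14, 23, 24, 44, 64, 76, 92, 100, 103, 107, 113, 122, 127, 130, 135, 142, 150, 155, 170, 181, 190, 199]

Fragments:
  [0,14): 14 bp
  [14,23): 9 bp
  [23,24): 1 bp
  [24,44): 20 bp
  [44,64): 20 bp
  [64,76): 12 bp
  [76,92): 16 bp
  [92,100): 8 bp
  [100,103): 3 bp
  [103,107): 4 bp
  [107,113): 6 bp
  [113,122): 9 bp
  [122,127): 5 bp
  [127,130): 3 bp
  [130,135): 5 bp
  [135,142): 7 bp
  [142,150): 8 bp
  [150,155): 5 bp
  [155,170): 15 bp
  [170,181): 11 bp
  [181,190): 9 bp
  [190,199): 9 bp
  [199,202): 3 bp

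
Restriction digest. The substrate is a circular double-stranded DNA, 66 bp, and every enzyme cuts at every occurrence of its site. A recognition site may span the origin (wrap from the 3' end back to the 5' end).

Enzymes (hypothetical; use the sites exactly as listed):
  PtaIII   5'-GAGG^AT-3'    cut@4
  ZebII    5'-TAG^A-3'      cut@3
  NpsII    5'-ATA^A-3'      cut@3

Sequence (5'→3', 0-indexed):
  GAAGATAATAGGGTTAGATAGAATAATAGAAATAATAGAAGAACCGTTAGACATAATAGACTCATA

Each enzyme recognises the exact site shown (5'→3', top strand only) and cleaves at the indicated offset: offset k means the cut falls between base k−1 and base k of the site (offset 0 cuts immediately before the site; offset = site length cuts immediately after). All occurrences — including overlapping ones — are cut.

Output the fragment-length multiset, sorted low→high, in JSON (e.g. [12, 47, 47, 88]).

[4,4,4,4,4,5,5,6,8,10,12]

Scan for sites:
  PtaIII (GAGGAT, off=4): no sites
  ZebII TAGA/3: at [14, 18, 26, 35, 47, 56, 64] ⇒ [1, 17, 21, 29, 38, 50, 59]
  NpsII ATAA/3: at [4, 22, 31, 52] ⇒ [7, 25, 34, 55]

Pooled cuts: [1, 7, 17, 21, 25, 29, 34, 38, 50, 55, 59]

Fragments:
  1→7: 6 bp
  7→17: 10 bp
  17→21: 4 bp
  21→25: 4 bp
  25→29: 4 bp
  29→34: 5 bp
  34→38: 4 bp
  38→50: 12 bp
  50→55: 5 bp
  55→59: 4 bp
  59→1 (wrap): 66-59+1 = 8 bp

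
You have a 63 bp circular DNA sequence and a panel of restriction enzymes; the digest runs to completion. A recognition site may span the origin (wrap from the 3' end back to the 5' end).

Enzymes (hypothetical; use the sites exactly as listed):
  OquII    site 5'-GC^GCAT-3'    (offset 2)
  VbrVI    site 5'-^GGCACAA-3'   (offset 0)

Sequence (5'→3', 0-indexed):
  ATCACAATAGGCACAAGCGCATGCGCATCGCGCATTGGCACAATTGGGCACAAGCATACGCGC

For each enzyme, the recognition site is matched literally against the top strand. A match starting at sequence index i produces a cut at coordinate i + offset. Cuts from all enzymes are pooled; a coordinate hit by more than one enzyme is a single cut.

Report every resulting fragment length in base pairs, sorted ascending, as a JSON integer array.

Site scan:
  OquII GCGCAT/2: at [16, 22, 29, 59] ⇒ [18, 24, 31, 61]
  VbrVI GGCACAA/0: at [9, 36, 46] ⇒ [9, 36, 46]

Pooled cuts: [9, 18, 24, 31, 36, 46, 61]

Fragments:
  9→18: 9 bp
  18→24: 6 bp
  24→31: 7 bp
  31→36: 5 bp
  36→46: 10 bp
  46→61: 15 bp
  61→9 (wrap): 63-61+9 = 11 bp

[5,6,7,9,10,11,15]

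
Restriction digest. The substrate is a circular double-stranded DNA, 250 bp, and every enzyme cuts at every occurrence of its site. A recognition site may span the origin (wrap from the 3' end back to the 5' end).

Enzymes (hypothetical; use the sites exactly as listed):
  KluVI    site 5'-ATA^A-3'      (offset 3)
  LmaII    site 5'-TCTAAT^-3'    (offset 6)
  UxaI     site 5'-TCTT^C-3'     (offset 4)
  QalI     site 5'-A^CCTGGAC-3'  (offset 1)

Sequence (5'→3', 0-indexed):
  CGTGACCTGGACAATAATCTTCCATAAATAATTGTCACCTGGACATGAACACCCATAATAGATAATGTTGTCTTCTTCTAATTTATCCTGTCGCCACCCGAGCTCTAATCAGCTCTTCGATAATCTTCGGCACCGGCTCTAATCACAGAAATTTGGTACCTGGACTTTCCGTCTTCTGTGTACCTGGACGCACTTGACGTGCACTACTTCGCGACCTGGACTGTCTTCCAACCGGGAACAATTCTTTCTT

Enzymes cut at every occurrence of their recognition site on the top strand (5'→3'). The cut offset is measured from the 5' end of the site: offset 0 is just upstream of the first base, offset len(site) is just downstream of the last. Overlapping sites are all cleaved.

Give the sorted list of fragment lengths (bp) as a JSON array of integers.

Site scan:
  KluVI ATAA/3: at [13, 23, 27, 54, 61, 119] ⇒ [16, 26, 30, 57, 64, 122]
  LmaII TCTAAT/6: at [76, 103, 137] ⇒ [82, 109, 143]
  UxaI TCTTC/4: at [17, 70, 73, 113, 123, 171, 223, 246] ⇒ [0, 21, 74, 77, 117, 127, 175, 227]
  QalI ACCTGGAC/1: at [4, 36, 157, 181, 213] ⇒ [5, 37, 158, 182, 214]

Pooled cuts: [0, 5, 16, 21, 26, 30, 37, 57, 64, 74, 77, 82, 109, 117, 122, 127, 143, 158, 175, 182, 214, 227]

Fragment lengths:
  0→5: 5 bp
  5→16: 11 bp
  16→21: 5 bp
  21→26: 5 bp
  26→30: 4 bp
  30→37: 7 bp
  37→57: 20 bp
  57→64: 7 bp
  64→74: 10 bp
  74→77: 3 bp
  77→82: 5 bp
  82→109: 27 bp
  109→117: 8 bp
  117→122: 5 bp
  122→127: 5 bp
  127→143: 16 bp
  143→158: 15 bp
  158→175: 17 bp
  175→182: 7 bp
  182→214: 32 bp
  214→227: 13 bp
  227→0 (wrap): 250-227+0 = 23 bp

[3,4,5,5,5,5,5,5,7,7,7,8,10,11,13,15,16,17,20,23,27,32]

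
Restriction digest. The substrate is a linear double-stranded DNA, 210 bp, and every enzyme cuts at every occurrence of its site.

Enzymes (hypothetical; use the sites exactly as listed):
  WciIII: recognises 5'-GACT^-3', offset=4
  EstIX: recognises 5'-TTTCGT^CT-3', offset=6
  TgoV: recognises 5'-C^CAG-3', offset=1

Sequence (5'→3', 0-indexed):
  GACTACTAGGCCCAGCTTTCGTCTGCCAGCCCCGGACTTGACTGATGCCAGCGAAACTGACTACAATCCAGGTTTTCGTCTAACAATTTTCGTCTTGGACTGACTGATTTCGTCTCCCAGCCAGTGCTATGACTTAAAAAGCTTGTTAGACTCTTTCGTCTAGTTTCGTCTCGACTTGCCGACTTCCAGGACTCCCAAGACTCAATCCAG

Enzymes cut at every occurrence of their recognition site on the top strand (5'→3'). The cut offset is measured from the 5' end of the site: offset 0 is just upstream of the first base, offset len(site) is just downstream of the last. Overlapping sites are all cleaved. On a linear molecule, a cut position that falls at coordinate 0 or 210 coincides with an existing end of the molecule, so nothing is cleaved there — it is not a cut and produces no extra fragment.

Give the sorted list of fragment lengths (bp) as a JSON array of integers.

[2,3,4,4,4,4,4,5,5,5,6,7,7,7,8,8,8,8,9,10,10,11,12,13,14,14,18]

Per-enzyme occurrences:
  WciIII (GACT, off=4): starts [0, 34, 39, 58, 97, 101, 130, 148, 172, 180, 189, 198] → cuts [4, 38, 43, 62, 101, 105, 134, 152, 176, 184, 193, 202]
  EstIX (TTTCGTCT, off=6): starts [16, 73, 87, 107, 153, 163] → cuts [22, 79, 93, 113, 159, 169]
  TgoV (CCAG, off=1): starts [11, 25, 47, 67, 116, 120, 185, 206] → cuts [12, 26, 48, 68, 117, 121, 186, 207]

All cut coordinates (distinct, sorted): [4, 12, 22, 26, 38, 43, 48, 62, 68, 79, 93, 101, 105, 113, 117, 121, 134, 152, 159, 169, 176, 184, 186, 193, 202, 207]

Fragments:
  [0,4): 4 bp
  [4,12): 8 bp
  [12,22): 10 bp
  [22,26): 4 bp
  [26,38): 12 bp
  [38,43): 5 bp
  [43,48): 5 bp
  [48,62): 14 bp
  [62,68): 6 bp
  [68,79): 11 bp
  [79,93): 14 bp
  [93,101): 8 bp
  [101,105): 4 bp
  [105,113): 8 bp
  [113,117): 4 bp
  [117,121): 4 bp
  [121,134): 13 bp
  [134,152): 18 bp
  [152,159): 7 bp
  [159,169): 10 bp
  [169,176): 7 bp
  [176,184): 8 bp
  [184,186): 2 bp
  [186,193): 7 bp
  [193,202): 9 bp
  [202,207): 5 bp
  [207,210): 3 bp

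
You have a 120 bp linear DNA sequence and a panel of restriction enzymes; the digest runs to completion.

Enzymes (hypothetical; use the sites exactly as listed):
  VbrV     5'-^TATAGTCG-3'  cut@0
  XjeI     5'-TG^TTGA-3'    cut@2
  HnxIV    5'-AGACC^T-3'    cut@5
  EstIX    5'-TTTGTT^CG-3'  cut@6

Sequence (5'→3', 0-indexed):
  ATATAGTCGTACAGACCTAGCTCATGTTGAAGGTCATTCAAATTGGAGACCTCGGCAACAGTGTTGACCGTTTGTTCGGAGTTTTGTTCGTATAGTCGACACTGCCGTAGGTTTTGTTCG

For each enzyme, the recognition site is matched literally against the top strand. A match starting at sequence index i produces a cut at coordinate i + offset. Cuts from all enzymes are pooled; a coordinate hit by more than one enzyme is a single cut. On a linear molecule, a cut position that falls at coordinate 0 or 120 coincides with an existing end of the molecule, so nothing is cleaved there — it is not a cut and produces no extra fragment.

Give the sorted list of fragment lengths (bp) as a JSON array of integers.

Site scan:
  VbrV (TATAGTCG, off=0): starts [1, 90] → cuts [1, 90]
  XjeI (TGTTGA, off=2): starts [24, 61] → cuts [26, 63]
  HnxIV (AGACCT, off=5): starts [12, 46] → cuts [17, 51]
  EstIX (TTTGTTCG, off=6): starts [70, 82, 112] → cuts [76, 88, 118]

Pooled cuts: [1, 17, 26, 51, 63, 76, 88, 90, 118]

Fragments:
  [0,1): 1 bp
  [1,17): 16 bp
  [17,26): 9 bp
  [26,51): 25 bp
  [51,63): 12 bp
  [63,76): 13 bp
  [76,88): 12 bp
  [88,90): 2 bp
  [90,118): 28 bp
  [118,120): 2 bp

[1,2,2,9,12,12,13,16,25,28]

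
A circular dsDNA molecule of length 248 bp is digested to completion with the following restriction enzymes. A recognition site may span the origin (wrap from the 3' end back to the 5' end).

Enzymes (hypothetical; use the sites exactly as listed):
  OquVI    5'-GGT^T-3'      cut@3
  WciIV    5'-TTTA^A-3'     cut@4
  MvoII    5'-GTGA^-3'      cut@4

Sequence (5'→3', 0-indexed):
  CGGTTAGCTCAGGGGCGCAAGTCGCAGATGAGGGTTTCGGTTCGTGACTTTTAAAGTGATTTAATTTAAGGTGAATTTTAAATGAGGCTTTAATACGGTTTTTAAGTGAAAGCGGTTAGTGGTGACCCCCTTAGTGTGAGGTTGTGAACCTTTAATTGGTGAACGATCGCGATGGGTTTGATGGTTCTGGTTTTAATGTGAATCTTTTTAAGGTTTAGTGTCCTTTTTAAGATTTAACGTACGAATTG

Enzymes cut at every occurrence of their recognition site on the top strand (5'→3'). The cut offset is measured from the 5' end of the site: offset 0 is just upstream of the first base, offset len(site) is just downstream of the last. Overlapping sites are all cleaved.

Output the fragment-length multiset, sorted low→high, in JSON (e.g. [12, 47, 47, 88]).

[3,4,4,4,5,5,5,5,6,6,6,6,6,6,6,6,7,7,7,7,8,8,9,9,12,14,15,15,16,31]

Site scan:
  OquVI GGTT/3: at [1, 32, 38, 96, 113, 139, 174, 182, 188, 211] ⇒ [4, 35, 41, 99, 116, 142, 177, 185, 191, 214]
  WciIV TTTAA/4: at [49, 59, 64, 76, 88, 100, 150, 191, 206, 225, 232] ⇒ [53, 63, 68, 80, 92, 104, 154, 195, 210, 229, 236]
  MvoII GTGA/4: at [43, 55, 70, 105, 121, 135, 143, 158, 197] ⇒ [47, 59, 74, 109, 125, 139, 147, 162, 201]

All cut coordinates (distinct, sorted): [4, 35, 41, 47, 53, 59, 63, 68, 74, 80, 92, 99, 104, 109, 116, 125, 139, 142, 147, 154, 162, 177, 185, 191, 195, 201, 210, 214, 229, 236]

Fragments:
  4→35: 31 bp
  35→41: 6 bp
  41→47: 6 bp
  47→53: 6 bp
  53→59: 6 bp
  59→63: 4 bp
  63→68: 5 bp
  68→74: 6 bp
  74→80: 6 bp
  80→92: 12 bp
  92→99: 7 bp
  99→104: 5 bp
  104→109: 5 bp
  109→116: 7 bp
  116→125: 9 bp
  125→139: 14 bp
  139→142: 3 bp
  142→147: 5 bp
  147→154: 7 bp
  154→162: 8 bp
  162→177: 15 bp
  177→185: 8 bp
  185→191: 6 bp
  191→195: 4 bp
  195→201: 6 bp
  201→210: 9 bp
  210→214: 4 bp
  214→229: 15 bp
  229→236: 7 bp
  236→4 (wrap): 248-236+4 = 16 bp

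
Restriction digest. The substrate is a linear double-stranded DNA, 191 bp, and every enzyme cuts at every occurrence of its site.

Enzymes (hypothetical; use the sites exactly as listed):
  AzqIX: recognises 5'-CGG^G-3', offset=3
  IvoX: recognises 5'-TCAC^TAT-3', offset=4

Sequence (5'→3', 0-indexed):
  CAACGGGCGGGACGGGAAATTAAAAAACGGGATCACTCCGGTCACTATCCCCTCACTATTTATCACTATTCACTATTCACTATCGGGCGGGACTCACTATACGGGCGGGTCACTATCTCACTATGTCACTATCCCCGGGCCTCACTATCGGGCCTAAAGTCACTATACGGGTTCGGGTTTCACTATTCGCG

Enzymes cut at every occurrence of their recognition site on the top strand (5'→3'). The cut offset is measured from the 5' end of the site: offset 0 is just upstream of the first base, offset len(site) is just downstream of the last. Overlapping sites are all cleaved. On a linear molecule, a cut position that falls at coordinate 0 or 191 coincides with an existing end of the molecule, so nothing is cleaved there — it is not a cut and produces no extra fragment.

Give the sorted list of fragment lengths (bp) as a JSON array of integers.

Site scan:
  AzqIX CGGG/3: at [3, 7, 12, 27, 83, 87, 101, 105, 135, 148, 167, 173] ⇒ [6, 10, 15, 30, 86, 90, 104, 108, 138, 151, 170, 176]
  IvoX TCACTAT/4: at [41, 52, 62, 69, 76, 93, 109, 117, 125, 141, 159, 179] ⇒ [45, 56, 66, 73, 80, 97, 113, 121, 129, 145, 163, 183]

Pooled cuts: [6, 10, 15, 30, 45, 56, 66, 73, 80, 86, 90, 97, 104, 108, 113, 121, 129, 138, 145, 151, 163, 170, 176, 183]

Fragment lengths:
  [0,6): 6 bp
  [6,10): 4 bp
  [10,15): 5 bp
  [15,30): 15 bp
  [30,45): 15 bp
  [45,56): 11 bp
  [56,66): 10 bp
  [66,73): 7 bp
  [73,80): 7 bp
  [80,86): 6 bp
  [86,90): 4 bp
  [90,97): 7 bp
  [97,104): 7 bp
  [104,108): 4 bp
  [108,113): 5 bp
  [113,121): 8 bp
  [121,129): 8 bp
  [129,138): 9 bp
  [138,145): 7 bp
  [145,151): 6 bp
  [151,163): 12 bp
  [163,170): 7 bp
  [170,176): 6 bp
  [176,183): 7 bp
  [183,191): 8 bp

[4,4,4,5,5,6,6,6,6,7,7,7,7,7,7,7,8,8,8,9,10,11,12,15,15]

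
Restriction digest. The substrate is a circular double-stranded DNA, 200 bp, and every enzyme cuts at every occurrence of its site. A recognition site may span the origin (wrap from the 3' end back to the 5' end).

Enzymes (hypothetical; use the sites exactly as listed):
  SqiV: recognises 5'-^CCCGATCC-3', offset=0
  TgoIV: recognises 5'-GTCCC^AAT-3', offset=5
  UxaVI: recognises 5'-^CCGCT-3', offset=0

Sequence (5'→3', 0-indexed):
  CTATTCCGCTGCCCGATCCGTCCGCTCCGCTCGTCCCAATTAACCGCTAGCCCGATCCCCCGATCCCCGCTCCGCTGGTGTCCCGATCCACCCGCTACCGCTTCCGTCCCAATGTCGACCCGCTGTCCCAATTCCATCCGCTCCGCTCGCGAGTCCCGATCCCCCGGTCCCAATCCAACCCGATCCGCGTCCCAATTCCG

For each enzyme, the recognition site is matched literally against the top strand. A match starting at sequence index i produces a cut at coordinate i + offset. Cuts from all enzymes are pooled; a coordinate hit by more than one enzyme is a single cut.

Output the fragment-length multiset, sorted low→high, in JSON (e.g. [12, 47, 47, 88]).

[4,5,5,5,6,6,6,7,7,8,8,8,8,9,10,10,10,10,11,12,13,15,17]

Scan for sites:
  SqiV CCCGATCC/0: at [11, 50, 58, 81, 154, 178] ⇒ [11, 50, 58, 81, 154, 178]
  TgoIV GTCCCAAT/5: at [32, 105, 124, 166, 188] ⇒ [37, 110, 129, 171, 193]
  UxaVI CCGCT/0: at [5, 21, 26, 43, 66, 71, 91, 97, 119, 137, 142, 197] ⇒ [5, 21, 26, 43, 66, 71, 91, 97, 119, 137, 142, 197]

Pooled cuts: [5, 11, 21, 26, 37, 43, 50, 58, 66, 71, 81, 91, 97, 110, 119, 129, 137, 142, 154, 171, 178, 193, 197]

Fragments:
  5→11: 6 bp
  11→21: 10 bp
  21→26: 5 bp
  26→37: 11 bp
  37→43: 6 bp
  43→50: 7 bp
  50→58: 8 bp
  58→66: 8 bp
  66→71: 5 bp
  71→81: 10 bp
  81→91: 10 bp
  91→97: 6 bp
  97→110: 13 bp
  110→119: 9 bp
  119→129: 10 bp
  129→137: 8 bp
  137→142: 5 bp
  142→154: 12 bp
  154→171: 17 bp
  171→178: 7 bp
  178→193: 15 bp
  193→197: 4 bp
  197→5 (wrap): 200-197+5 = 8 bp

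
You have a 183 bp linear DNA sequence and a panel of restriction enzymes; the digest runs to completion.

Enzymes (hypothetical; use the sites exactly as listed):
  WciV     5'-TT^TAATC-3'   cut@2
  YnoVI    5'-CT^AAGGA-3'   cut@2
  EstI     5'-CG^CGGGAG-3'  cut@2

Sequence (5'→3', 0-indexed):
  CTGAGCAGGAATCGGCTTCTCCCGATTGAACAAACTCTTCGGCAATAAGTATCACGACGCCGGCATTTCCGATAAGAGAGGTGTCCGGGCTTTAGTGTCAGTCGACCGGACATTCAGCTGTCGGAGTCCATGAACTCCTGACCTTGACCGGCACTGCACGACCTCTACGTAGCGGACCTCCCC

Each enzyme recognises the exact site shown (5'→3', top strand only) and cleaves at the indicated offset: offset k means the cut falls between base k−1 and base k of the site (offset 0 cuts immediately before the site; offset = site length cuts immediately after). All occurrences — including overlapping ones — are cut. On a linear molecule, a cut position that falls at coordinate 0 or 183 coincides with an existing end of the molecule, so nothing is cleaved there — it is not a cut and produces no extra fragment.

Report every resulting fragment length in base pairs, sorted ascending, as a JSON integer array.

[183]

Scan for sites:
  WciV (TTTAATC, off=2): no sites
  YnoVI (CTAAGGA, off=2): no sites
  EstI (CGCGGGAG, off=2): no sites

Pooled cuts: ∅

Fragments:
  no cuts → one linear fragment of 183 bp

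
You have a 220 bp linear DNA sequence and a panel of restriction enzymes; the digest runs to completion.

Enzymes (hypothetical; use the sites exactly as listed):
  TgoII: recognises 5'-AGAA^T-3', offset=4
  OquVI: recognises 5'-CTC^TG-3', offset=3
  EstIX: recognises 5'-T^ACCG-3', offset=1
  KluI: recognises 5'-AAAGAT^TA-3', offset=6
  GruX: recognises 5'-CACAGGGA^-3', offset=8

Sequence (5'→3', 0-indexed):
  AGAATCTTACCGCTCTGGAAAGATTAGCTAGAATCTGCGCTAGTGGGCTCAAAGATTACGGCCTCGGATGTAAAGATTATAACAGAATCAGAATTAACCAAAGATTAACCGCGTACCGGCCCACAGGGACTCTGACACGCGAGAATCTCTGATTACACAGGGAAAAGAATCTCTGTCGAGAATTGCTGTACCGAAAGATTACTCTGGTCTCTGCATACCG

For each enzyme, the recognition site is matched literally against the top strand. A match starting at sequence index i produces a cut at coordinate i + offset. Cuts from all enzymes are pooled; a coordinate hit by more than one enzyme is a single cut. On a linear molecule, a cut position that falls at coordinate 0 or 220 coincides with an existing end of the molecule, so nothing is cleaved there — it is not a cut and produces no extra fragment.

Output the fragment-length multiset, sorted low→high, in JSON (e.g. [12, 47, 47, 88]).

[3,4,4,4,4,4,5,5,6,6,7,7,7,9,9,9,9,10,10,12,13,14,15,21,23]

Scan for sites:
  TgoII (AGAAT, off=4): starts [0, 29, 83, 89, 141, 165, 178] → cuts [4, 33, 87, 93, 145, 169, 182]
  OquVI (CTCTG, off=3): starts [12, 129, 146, 170, 201, 208] → cuts [15, 132, 149, 173, 204, 211]
  EstIX (TACCG, off=1): starts [7, 113, 188, 215] → cuts [8, 114, 189, 216]
  KluI (AAAGATTA, off=6): starts [18, 50, 71, 99, 193] → cuts [24, 56, 77, 105, 199]
  GruX (CACAGGGA, off=8): starts [121, 155] → cuts [129, 163]

Pooled cuts: [4, 8, 15, 24, 33, 56, 77, 87, 93, 105, 114, 129, 132, 145, 149, 163, 169, 173, 182, 189, 199, 204, 211, 216]

Fragment lengths:
  [0,4): 4 bp
  [4,8): 4 bp
  [8,15): 7 bp
  [15,24): 9 bp
  [24,33): 9 bp
  [33,56): 23 bp
  [56,77): 21 bp
  [77,87): 10 bp
  [87,93): 6 bp
  [93,105): 12 bp
  [105,114): 9 bp
  [114,129): 15 bp
  [129,132): 3 bp
  [132,145): 13 bp
  [145,149): 4 bp
  [149,163): 14 bp
  [163,169): 6 bp
  [169,173): 4 bp
  [173,182): 9 bp
  [182,189): 7 bp
  [189,199): 10 bp
  [199,204): 5 bp
  [204,211): 7 bp
  [211,216): 5 bp
  [216,220): 4 bp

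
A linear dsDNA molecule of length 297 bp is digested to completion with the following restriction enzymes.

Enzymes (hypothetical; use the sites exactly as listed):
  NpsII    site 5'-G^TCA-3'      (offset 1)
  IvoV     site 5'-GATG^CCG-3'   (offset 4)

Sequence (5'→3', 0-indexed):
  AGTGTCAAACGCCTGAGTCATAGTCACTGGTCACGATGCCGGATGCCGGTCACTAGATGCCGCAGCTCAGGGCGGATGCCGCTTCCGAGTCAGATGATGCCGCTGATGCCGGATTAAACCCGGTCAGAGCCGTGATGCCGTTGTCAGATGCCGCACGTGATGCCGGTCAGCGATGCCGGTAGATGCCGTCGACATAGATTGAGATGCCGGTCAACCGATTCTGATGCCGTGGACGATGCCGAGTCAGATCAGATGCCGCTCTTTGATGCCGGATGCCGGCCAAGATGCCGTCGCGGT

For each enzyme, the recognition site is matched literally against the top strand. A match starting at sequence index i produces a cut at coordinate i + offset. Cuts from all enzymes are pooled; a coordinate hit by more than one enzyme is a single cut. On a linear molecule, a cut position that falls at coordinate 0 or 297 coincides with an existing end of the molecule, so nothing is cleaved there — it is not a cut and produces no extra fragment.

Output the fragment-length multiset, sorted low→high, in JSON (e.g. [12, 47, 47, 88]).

[4,4,4,4,5,6,6,7,7,7,7,8,9,9,10,10,10,10,11,12,12,12,12,13,13,14,15,16,19,21]

Scan for sites:
  NpsII GTCA/1: at [3, 16, 22, 29, 48, 88, 122, 142, 165, 209, 242] ⇒ [4, 17, 23, 30, 49, 89, 123, 143, 166, 210, 243]
  IvoV GATGCCG/4: at [34, 41, 55, 74, 95, 104, 133, 146, 158, 171, 181, 202, 222, 234, 251, 264, 271, 283] ⇒ [38, 45, 59, 78, 99, 108, 137, 150, 162, 175, 185, 206, 226, 238, 255, 268, 275, 287]

All cut coordinates (distinct, sorted): [4, 17, 23, 30, 38, 45, 49, 59, 78, 89, 99, 108, 123, 137, 143, 150, 162, 166, 175, 185, 206, 210, 226, 238, 243, 255, 268, 275, 287]

Fragment lengths:
  [0,4): 4 bp
  [4,17): 13 bp
  [17,23): 6 bp
  [23,30): 7 bp
  [30,38): 8 bp
  [38,45): 7 bp
  [45,49): 4 bp
  [49,59): 10 bp
  [59,78): 19 bp
  [78,89): 11 bp
  [89,99): 10 bp
  [99,108): 9 bp
  [108,123): 15 bp
  [123,137): 14 bp
  [137,143): 6 bp
  [143,150): 7 bp
  [150,162): 12 bp
  [162,166): 4 bp
  [166,175): 9 bp
  [175,185): 10 bp
  [185,206): 21 bp
  [206,210): 4 bp
  [210,226): 16 bp
  [226,238): 12 bp
  [238,243): 5 bp
  [243,255): 12 bp
  [255,268): 13 bp
  [268,275): 7 bp
  [275,287): 12 bp
  [287,297): 10 bp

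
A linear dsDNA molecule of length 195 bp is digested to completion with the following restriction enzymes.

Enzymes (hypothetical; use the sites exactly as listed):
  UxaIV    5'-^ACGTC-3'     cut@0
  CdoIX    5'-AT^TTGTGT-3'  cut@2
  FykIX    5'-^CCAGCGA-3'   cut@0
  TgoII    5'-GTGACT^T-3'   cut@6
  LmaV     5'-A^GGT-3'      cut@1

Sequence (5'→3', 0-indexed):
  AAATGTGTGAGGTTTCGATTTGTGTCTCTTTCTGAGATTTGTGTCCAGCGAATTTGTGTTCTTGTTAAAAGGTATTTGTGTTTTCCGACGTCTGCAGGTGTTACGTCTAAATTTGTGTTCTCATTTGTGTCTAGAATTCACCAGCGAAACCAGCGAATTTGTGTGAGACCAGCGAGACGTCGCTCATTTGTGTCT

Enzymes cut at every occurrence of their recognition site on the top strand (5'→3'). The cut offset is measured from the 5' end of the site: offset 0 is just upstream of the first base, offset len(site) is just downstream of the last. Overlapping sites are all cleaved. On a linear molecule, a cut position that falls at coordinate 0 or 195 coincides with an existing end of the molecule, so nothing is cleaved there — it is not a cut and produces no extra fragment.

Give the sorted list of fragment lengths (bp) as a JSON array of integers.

Scan for sites:
  UxaIV ACGTC/0: at [87, 102, 176] ⇒ [87, 102, 176]
  CdoIX ATTTGTGT/2: at [17, 36, 51, 73, 110, 122, 156, 185] ⇒ [19, 38, 53, 75, 112, 124, 158, 187]
  FykIX CCAGCGA/0: at [44, 140, 149, 168] ⇒ [44, 140, 149, 168]
  TgoII (GTGACTT, off=6): no sites
  LmaV AGGT/1: at [9, 69, 95] ⇒ [10, 70, 96]

All cut coordinates (distinct, sorted): [10, 19, 38, 44, 53, 70, 75, 87, 96, 102, 112, 124, 140, 149, 158, 168, 176, 187]

Fragment lengths:
  [0,10): 10 bp
  [10,19): 9 bp
  [19,38): 19 bp
  [38,44): 6 bp
  [44,53): 9 bp
  [53,70): 17 bp
  [70,75): 5 bp
  [75,87): 12 bp
  [87,96): 9 bp
  [96,102): 6 bp
  [102,112): 10 bp
  [112,124): 12 bp
  [124,140): 16 bp
  [140,149): 9 bp
  [149,158): 9 bp
  [158,168): 10 bp
  [168,176): 8 bp
  [176,187): 11 bp
  [187,195): 8 bp

[5,6,6,8,8,9,9,9,9,9,10,10,10,11,12,12,16,17,19]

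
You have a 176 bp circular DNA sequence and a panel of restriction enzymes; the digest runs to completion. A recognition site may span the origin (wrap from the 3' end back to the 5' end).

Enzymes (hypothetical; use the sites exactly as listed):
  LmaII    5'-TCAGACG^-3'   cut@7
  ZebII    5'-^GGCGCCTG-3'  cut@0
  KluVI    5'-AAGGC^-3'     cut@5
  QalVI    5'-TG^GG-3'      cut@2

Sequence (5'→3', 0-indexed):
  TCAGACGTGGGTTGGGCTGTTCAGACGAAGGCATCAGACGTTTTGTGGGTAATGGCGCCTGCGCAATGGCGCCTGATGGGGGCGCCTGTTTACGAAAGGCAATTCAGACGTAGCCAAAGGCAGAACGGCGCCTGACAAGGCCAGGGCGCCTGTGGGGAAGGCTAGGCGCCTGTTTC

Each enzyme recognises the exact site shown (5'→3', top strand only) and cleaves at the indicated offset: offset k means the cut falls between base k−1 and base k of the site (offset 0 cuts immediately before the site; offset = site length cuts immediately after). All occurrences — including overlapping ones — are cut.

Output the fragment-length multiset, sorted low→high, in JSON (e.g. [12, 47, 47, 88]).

[2,2,2,3,5,5,5,6,7,8,8,10,10,11,11,13,14,15,19,20]

Per-enzyme occurrences:
  LmaII (TCAGACG, off=7): starts [0, 20, 33, 103] → cuts [7, 27, 40, 110]
  ZebII (GGCGCCTG, off=0): starts [53, 67, 80, 126, 144, 164] → cuts [53, 67, 80, 126, 144, 164]
  KluVI (AAGGC, off=5): starts [27, 95, 116, 136, 157] → cuts [32, 100, 121, 141, 162]
  QalVI (TGGG, off=2): starts [7, 12, 45, 76, 152] → cuts [9, 14, 47, 78, 154]

Pooled cuts: [7, 9, 14, 27, 32, 40, 47, 53, 67, 78, 80, 100, 110, 121, 126, 141, 144, 154, 162, 164]

Fragment lengths:
  7→9: 2 bp
  9→14: 5 bp
  14→27: 13 bp
  27→32: 5 bp
  32→40: 8 bp
  40→47: 7 bp
  47→53: 6 bp
  53→67: 14 bp
  67→78: 11 bp
  78→80: 2 bp
  80→100: 20 bp
  100→110: 10 bp
  110→121: 11 bp
  121→126: 5 bp
  126→141: 15 bp
  141→144: 3 bp
  144→154: 10 bp
  154→162: 8 bp
  162→164: 2 bp
  164→7 (wrap): 176-164+7 = 19 bp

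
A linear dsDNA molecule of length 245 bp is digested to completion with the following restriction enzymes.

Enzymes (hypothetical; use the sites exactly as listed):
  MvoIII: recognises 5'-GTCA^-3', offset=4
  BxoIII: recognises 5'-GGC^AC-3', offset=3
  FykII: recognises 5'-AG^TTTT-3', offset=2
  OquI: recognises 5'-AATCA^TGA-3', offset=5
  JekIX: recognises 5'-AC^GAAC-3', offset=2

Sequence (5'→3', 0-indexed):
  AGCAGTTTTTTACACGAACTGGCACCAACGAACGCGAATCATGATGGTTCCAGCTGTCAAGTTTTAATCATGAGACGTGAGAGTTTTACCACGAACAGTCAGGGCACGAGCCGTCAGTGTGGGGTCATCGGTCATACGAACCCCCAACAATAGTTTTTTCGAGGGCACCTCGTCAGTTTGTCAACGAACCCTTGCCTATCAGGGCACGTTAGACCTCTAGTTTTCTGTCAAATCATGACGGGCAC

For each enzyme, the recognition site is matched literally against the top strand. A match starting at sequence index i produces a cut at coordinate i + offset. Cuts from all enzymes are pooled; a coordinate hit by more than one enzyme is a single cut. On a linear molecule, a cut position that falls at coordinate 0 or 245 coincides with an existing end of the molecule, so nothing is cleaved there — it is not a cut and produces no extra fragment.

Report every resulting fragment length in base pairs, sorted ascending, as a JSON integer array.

Site scan:
  MvoIII GTCA/4: at [55, 97, 112, 123, 130, 171, 179, 226] ⇒ [59, 101, 116, 127, 134, 175, 183, 230]
  BxoIII GGCAC/3: at [20, 102, 163, 202, 240] ⇒ [23, 105, 166, 205, 243]
  FykII AGTTTT/2: at [3, 59, 81, 151, 218] ⇒ [5, 61, 83, 153, 220]
  OquI AATCATGA/5: at [36, 65, 230] ⇒ [41, 70, 235]
  JekIX ACGAAC/2: at [13, 27, 90, 135, 183] ⇒ [15, 29, 92, 137, 185]

Pooled cuts: [5, 15, 23, 29, 41, 59, 61, 70, 83, 92, 101, 105, 116, 127, 134, 137, 153, 166, 175, 183, 185, 205, 220, 230, 235, 243]

Fragments:
  [0,5): 5 bp
  [5,15): 10 bp
  [15,23): 8 bp
  [23,29): 6 bp
  [29,41): 12 bp
  [41,59): 18 bp
  [59,61): 2 bp
  [61,70): 9 bp
  [70,83): 13 bp
  [83,92): 9 bp
  [92,101): 9 bp
  [101,105): 4 bp
  [105,116): 11 bp
  [116,127): 11 bp
  [127,134): 7 bp
  [134,137): 3 bp
  [137,153): 16 bp
  [153,166): 13 bp
  [166,175): 9 bp
  [175,183): 8 bp
  [183,185): 2 bp
  [185,205): 20 bp
  [205,220): 15 bp
  [220,230): 10 bp
  [230,235): 5 bp
  [235,243): 8 bp
  [243,245): 2 bp

[2,2,2,3,4,5,5,6,7,8,8,8,9,9,9,9,10,10,11,11,12,13,13,15,16,18,20]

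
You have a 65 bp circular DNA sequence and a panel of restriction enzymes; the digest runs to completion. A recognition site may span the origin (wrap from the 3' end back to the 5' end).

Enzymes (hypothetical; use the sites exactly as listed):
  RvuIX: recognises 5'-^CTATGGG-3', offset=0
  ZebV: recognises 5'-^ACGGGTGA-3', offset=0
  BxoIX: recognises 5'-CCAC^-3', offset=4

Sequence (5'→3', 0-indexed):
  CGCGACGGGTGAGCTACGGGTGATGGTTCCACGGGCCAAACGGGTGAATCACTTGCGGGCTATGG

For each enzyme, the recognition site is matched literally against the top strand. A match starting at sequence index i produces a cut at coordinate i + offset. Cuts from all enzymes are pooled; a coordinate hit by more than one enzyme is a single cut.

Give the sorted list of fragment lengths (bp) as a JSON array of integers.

Per-enzyme occurrences:
  RvuIX (CTATGGG, off=0): no sites
  ZebV (ACGGGTGA, off=0): starts [4, 15, 39] → cuts [4, 15, 39]
  BxoIX (CCAC, off=4): starts [28] → cuts [32]

Pooled cuts: [4, 15, 32, 39]

Fragments:
  4→15: 11 bp
  15→32: 17 bp
  32→39: 7 bp
  39→4 (wrap): 65-39+4 = 30 bp

[7,11,17,30]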